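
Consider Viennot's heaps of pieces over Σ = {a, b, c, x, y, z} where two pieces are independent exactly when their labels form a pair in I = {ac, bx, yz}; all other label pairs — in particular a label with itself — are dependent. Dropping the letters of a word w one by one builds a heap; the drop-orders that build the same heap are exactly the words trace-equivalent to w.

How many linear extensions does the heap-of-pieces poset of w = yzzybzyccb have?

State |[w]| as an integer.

piece 0:y — minimal
piece 1:z — minimal
piece 2:z rests on {1:z}
piece 3:y rests on {0:y}
piece 4:b rests on {2:z, 3:y}
piece 5:z rests on {4:b}
piece 6:y rests on {4:b}
piece 7:c rests on {5:z, 6:y}
piece 8:c rests on {7:c}
piece 9:b rests on {8:c}
minimal pieces: {0:y, 1:z}
ways to finish when only these pieces remain (= sum over removing one remaining piece with nothing left below it):
  1 left: {9}→1
  2 left: {8,9}→1
  3 left: {7,8,9}→1
  4 left: {5,7,8,9}→1  {6,7,8,9}→1
  5 left: {5,6,7,8,9}→2
  6 left: {4,5,6,7,8,9}→2
  7 left: {2,4,5,6,7,8,9}→2  {3,4,5,6,7,8,9}→2
  8 left: {0,3,4,5,6,7,8,9}→2  {1,2,4,5,6,7,8,9}→2  {2,3,4,5,6,7,8,9}→4
  placing 0:y first → 6 extensions
  placing 1:z first → 6 extensions
total linear extensions = 12

12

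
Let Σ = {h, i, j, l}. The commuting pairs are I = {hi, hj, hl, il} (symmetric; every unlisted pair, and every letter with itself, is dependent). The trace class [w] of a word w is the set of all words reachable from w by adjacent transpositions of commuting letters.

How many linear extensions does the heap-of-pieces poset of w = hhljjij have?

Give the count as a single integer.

drop 0:h onto floor
drop 1:h onto {0:h}
drop 2:l onto floor
drop 3:j onto {2:l}
drop 4:j onto {3:j}
drop 5:i onto {4:j}
drop 6:j onto {5:i}
ground layer = {0:h, 2:l}
drop-orders for the pieces not yet dropped (sum over which currently-grounded one goes next):
  1 to go: {1} 1  {6} 1
  2 to go: {0,1} 1  {1,6} 2  {5,6} 1
  3 to go: {0,1,6} 3  {1,5,6} 3  {4,5,6} 1
  4 to go: {0,1,5,6} 6  {1,4,5,6} 4  {3,4,5,6} 1
  5 to go: {0,1,4,5,6} 10  {1,3,4,5,6} 5  {2,3,4,5,6} 1
  if 0:h drops first: 6 orders
  if 2:l drops first: 15 orders
heap linearizations: 21

21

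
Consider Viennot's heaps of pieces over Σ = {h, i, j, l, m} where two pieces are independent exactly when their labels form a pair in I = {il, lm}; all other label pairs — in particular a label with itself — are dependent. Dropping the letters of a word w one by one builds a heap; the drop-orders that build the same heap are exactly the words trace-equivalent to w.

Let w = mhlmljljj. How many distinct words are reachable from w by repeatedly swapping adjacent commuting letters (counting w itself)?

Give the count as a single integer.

3

drop 0:m onto floor
drop 1:h onto {0:m}
drop 2:l onto {1:h}
drop 3:m onto {1:h}
drop 4:l onto {2:l}
drop 5:j onto {3:m, 4:l}
drop 6:l onto {5:j}
drop 7:j onto {6:l}
drop 8:j onto {7:j}
ground layer = {0:m}
drop-orders for the pieces not yet dropped (sum over which currently-grounded one goes next):
  1 to go: {8} 1
  2 to go: {7,8} 1
  3 to go: {6,7,8} 1
  4 to go: {5,6,7,8} 1
  5 to go: {3,5,6,7,8} 1  {4,5,6,7,8} 1
  6 to go: {2,4,5,6,7,8} 1  {3,4,5,6,7,8} 2
  7 to go: {2,3,4,5,6,7,8} 3
  if 0:m drops first: 3 orders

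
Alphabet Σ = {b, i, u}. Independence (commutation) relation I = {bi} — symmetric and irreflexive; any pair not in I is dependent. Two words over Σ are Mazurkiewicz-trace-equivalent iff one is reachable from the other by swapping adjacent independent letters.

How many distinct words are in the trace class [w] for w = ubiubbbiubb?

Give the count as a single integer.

piece 0:u — minimal
piece 1:b rests on {0:u}
piece 2:i rests on {0:u}
piece 3:u rests on {1:b, 2:i}
piece 4:b rests on {3:u}
piece 5:b rests on {4:b}
piece 6:b rests on {5:b}
piece 7:i rests on {3:u}
piece 8:u rests on {6:b, 7:i}
piece 9:b rests on {8:u}
piece 10:b rests on {9:b}
minimal pieces: {0:u}
ways to finish when only these pieces remain (= sum over removing one remaining piece with nothing left below it):
  1 left: {10}→1
  2 left: {9,10}→1
  3 left: {8,9,10}→1
  4 left: {6,8,9,10}→1  {7,8,9,10}→1
  5 left: {5,6,8,9,10}→1  {6,7,8,9,10}→2
  6 left: {4,5,6,8,9,10}→1  {5,6,7,8,9,10}→3
  7 left: {4,5,6,7,8,9,10}→4
  8 left: {3,4,5,6,7,8,9,10}→4
  9 left: {1,3,4,5,6,7,8,9,10}→4  {2,3,4,5,6,7,8,9,10}→4
  placing 0:u first → 8 extensions

8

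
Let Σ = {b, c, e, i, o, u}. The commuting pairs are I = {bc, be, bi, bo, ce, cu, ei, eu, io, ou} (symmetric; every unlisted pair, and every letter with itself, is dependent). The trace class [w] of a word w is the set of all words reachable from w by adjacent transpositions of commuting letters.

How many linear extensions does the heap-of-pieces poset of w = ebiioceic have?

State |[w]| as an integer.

252

0(e) covers ∅
1(b) covers ∅
2(i) covers ∅
3(i) covers 2:i
4(o) covers 0:e
5(c) covers 3:i, 4:o
6(e) covers 4:o
7(i) covers 5:c
8(c) covers 7:i
floor of heap: 0:e, 1:b, 2:i
completions by unplaced set U, small U first (add the entries for U minus each lowest piece of U):
  |U|=1: {1}:1  {6}:1  {8}:1
  |U|=2: {1,6}:2  {1,8}:2  {6,8}:2  {7,8}:1
  |U|=3: {1,6,8}:6  {1,7,8}:3  {5,7,8}:1  {6,7,8}:3
  |U|=4: {1,5,7,8}:4  {1,6,7,8}:12  {3,5,7,8}:1  {5,6,7,8}:4
  |U|=5: {1,3,5,7,8}:5  {1,5,6,7,8}:20  {2,3,5,7,8}:1  {3,5,6,7,8}:5  {4,5,6,7,8}:4
  |U|=6: {0,4,5,6,7,8}:4  {1,2,3,5,7,8}:6  {1,3,5,6,7,8}:30  {1,4,5,6,7,8}:24  {2,3,5,6,7,8}:6  {3,4,5,6,7,8}:9
  |U|=7: {0,1,4,5,6,7,8}:28  {0,3,4,5,6,7,8}:13  {1,2,3,5,6,7,8}:42  {1,3,4,5,6,7,8}:63  {2,3,4,5,6,7,8}:15
  start at 0(e): 120
  start at 1(b): 28
  start at 2(i): 104
sum over floor = 252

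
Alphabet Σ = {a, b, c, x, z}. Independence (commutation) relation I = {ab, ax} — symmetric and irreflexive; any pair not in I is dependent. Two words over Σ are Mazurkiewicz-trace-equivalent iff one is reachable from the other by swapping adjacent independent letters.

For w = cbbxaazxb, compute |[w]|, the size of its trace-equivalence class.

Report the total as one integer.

0(c) covers ∅
1(b) covers 0:c
2(b) covers 1:b
3(x) covers 2:b
4(a) covers 0:c
5(a) covers 4:a
6(z) covers 3:x, 5:a
7(x) covers 6:z
8(b) covers 7:x
floor of heap: 0:c
completions by unplaced set U, small U first (add the entries for U minus each lowest piece of U):
  |U|=1: {8}:1
  |U|=2: {7,8}:1
  |U|=3: {6,7,8}:1
  |U|=4: {3,6,7,8}:1  {5,6,7,8}:1
  |U|=5: {2,3,6,7,8}:1  {3,5,6,7,8}:2  {4,5,6,7,8}:1
  |U|=6: {1,2,3,6,7,8}:1  {2,3,5,6,7,8}:3  {3,4,5,6,7,8}:3
  |U|=7: {1,2,3,5,6,7,8}:4  {2,3,4,5,6,7,8}:6
  start at 0(c): 10

10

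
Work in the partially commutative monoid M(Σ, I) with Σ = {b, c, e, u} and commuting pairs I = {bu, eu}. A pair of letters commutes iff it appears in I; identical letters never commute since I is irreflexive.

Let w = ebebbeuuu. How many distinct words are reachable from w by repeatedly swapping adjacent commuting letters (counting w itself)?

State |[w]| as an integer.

84

#0=e has no predecessor
#1=b depends on [0:e]
#2=e depends on [1:b]
#3=b depends on [2:e]
#4=b depends on [3:b]
#5=e depends on [4:b]
#6=u has no predecessor
#7=u depends on [6:u]
#8=u depends on [7:u]
sources: [0:e, 6:u]
N(rest) = Σ N(rest − s) over sources s of rest; N(one piece) = 1:
  size 1 → [5]=1  [8]=1
  size 2 → [4,5]=1  [5,8]=2  [7,8]=1
  size 3 → [3,4,5]=1  [4,5,8]=3  [5,7,8]=3  [6,7,8]=1
  size 4 → [2,3,4,5]=1  [3,4,5,8]=4  [4,5,7,8]=6  [5,6,7,8]=4
  size 5 → [1,2,3,4,5]=1  [2,3,4,5,8]=5  [3,4,5,7,8]=10  [4,5,6,7,8]=10
  size 6 → [0,1,2,3,4,5]=1  [1,2,3,4,5,8]=6  [2,3,4,5,7,8]=15  [3,4,5,6,7,8]=20
  size 7 → [0,1,2,3,4,5,8]=7  [1,2,3,4,5,7,8]=21  [2,3,4,5,6,7,8]=35
  first=0(e) contributes 56
  first=6(u) contributes 28
|[w]| = 84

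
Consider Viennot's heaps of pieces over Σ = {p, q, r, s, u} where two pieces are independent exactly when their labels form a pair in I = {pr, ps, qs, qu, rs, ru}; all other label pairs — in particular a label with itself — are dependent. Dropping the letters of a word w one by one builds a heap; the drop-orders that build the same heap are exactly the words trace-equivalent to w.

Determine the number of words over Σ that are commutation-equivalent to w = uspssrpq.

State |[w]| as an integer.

piece 0:u — minimal
piece 1:s rests on {0:u}
piece 2:p rests on {0:u}
piece 3:s rests on {1:s}
piece 4:s rests on {3:s}
piece 5:r — minimal
piece 6:p rests on {2:p}
piece 7:q rests on {5:r, 6:p}
minimal pieces: {0:u, 5:r}
ways to finish when only these pieces remain (= sum over removing one remaining piece with nothing left below it):
  1 left: {4}→1  {7}→1
  2 left: {3,4}→1  {4,7}→2  {5,7}→1  {6,7}→1
  3 left: {1,3,4}→1  {2,6,7}→1  {3,4,7}→3  {4,5,7}→3  {4,6,7}→3  {5,6,7}→2
  4 left: {1,3,4,7}→4  {2,4,6,7}→4  {2,5,6,7}→3  {3,4,5,7}→6  {3,4,6,7}→6  {4,5,6,7}→8
  5 left: {1,3,4,5,7}→10  {1,3,4,6,7}→10  {2,3,4,6,7}→10  {2,4,5,6,7}→15  {3,4,5,6,7}→20
  6 left: {1,2,3,4,6,7}→20  {1,3,4,5,6,7}→40  {2,3,4,5,6,7}→45
  placing 0:u first → 105 extensions
  placing 5:r first → 20 extensions
total linear extensions = 125

125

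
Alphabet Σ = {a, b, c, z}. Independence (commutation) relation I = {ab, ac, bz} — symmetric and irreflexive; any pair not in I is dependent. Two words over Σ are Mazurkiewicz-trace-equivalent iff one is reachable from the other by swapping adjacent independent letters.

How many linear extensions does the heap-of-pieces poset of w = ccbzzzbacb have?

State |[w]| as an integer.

35

#0=c has no predecessor
#1=c depends on [0:c]
#2=b depends on [1:c]
#3=z depends on [1:c]
#4=z depends on [3:z]
#5=z depends on [4:z]
#6=b depends on [2:b]
#7=a depends on [5:z]
#8=c depends on [5:z, 6:b]
#9=b depends on [8:c]
sources: [0:c]
N(rest) = Σ N(rest − s) over sources s of rest; N(one piece) = 1:
  size 1 → [7]=1  [9]=1
  size 2 → [7,9]=2  [8,9]=1
  size 3 → [6,8,9]=1  [7,8,9]=3
  size 4 → [2,6,8,9]=1  [5,7,8,9]=3  [6,7,8,9]=4
  size 5 → [2,6,7,8,9]=5  [4,5,7,8,9]=3  [5,6,7,8,9]=7
  size 6 → [2,5,6,7,8,9]=12  [3,4,5,7,8,9]=3  [4,5,6,7,8,9]=10
  size 7 → [2,4,5,6,7,8,9]=22  [3,4,5,6,7,8,9]=13
  size 8 → [2,3,4,5,6,7,8,9]=35
  first=0(c) contributes 35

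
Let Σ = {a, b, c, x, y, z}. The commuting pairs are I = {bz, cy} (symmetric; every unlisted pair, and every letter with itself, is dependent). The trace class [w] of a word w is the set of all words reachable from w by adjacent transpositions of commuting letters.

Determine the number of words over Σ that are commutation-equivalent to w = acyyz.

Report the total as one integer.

piece 0:a — minimal
piece 1:c rests on {0:a}
piece 2:y rests on {0:a}
piece 3:y rests on {2:y}
piece 4:z rests on {1:c, 3:y}
minimal pieces: {0:a}
ways to finish when only these pieces remain (= sum over removing one remaining piece with nothing left below it):
  1 left: {4}→1
  2 left: {1,4}→1  {3,4}→1
  3 left: {1,3,4}→2  {2,3,4}→1
  placing 0:a first → 3 extensions

3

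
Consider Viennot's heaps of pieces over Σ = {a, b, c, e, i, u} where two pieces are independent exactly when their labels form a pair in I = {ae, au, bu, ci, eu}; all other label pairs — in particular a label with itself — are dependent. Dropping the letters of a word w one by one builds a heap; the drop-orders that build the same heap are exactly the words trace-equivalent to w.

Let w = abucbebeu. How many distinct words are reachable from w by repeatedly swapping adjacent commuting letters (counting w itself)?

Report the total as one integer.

piece 0:a — minimal
piece 1:b rests on {0:a}
piece 2:u — minimal
piece 3:c rests on {1:b, 2:u}
piece 4:b rests on {3:c}
piece 5:e rests on {4:b}
piece 6:b rests on {5:e}
piece 7:e rests on {6:b}
piece 8:u rests on {3:c}
minimal pieces: {0:a, 2:u}
ways to finish when only these pieces remain (= sum over removing one remaining piece with nothing left below it):
  1 left: {7}→1  {8}→1
  2 left: {6,7}→1  {7,8}→2
  3 left: {5,6,7}→1  {6,7,8}→3
  4 left: {4,5,6,7}→1  {5,6,7,8}→4
  5 left: {4,5,6,7,8}→5
  6 left: {3,4,5,6,7,8}→5
  7 left: {1,3,4,5,6,7,8}→5  {2,3,4,5,6,7,8}→5
  placing 0:a first → 10 extensions
  placing 2:u first → 5 extensions
total linear extensions = 15

15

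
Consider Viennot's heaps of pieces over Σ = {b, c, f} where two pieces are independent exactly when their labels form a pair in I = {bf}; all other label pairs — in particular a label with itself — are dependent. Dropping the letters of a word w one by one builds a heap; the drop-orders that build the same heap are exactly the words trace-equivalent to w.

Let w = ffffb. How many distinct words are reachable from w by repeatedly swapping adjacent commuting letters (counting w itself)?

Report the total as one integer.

5

#0=f has no predecessor
#1=f depends on [0:f]
#2=f depends on [1:f]
#3=f depends on [2:f]
#4=b has no predecessor
sources: [0:f, 4:b]
N(rest) = Σ N(rest − s) over sources s of rest; N(one piece) = 1:
  size 1 → [3]=1  [4]=1
  size 2 → [2,3]=1  [3,4]=2
  size 3 → [1,2,3]=1  [2,3,4]=3
  first=0(f) contributes 4
  first=4(b) contributes 1
|[w]| = 5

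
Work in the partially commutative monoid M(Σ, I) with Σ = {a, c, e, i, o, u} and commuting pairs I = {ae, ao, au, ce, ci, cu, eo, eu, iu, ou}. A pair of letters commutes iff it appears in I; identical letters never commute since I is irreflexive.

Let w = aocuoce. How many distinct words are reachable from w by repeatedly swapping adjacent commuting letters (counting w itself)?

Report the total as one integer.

0(a) covers ∅
1(o) covers ∅
2(c) covers 0:a, 1:o
3(u) covers ∅
4(o) covers 2:c
5(c) covers 4:o
6(e) covers ∅
floor of heap: 0:a, 1:o, 3:u, 6:e
completions by unplaced set U, small U first (add the entries for U minus each lowest piece of U):
  |U|=1: {3}:1  {5}:1  {6}:1
  |U|=2: {3,5}:2  {3,6}:2  {4,5}:1  {5,6}:2
  |U|=3: {2,4,5}:1  {3,4,5}:3  {3,5,6}:6  {4,5,6}:3
  |U|=4: {0,2,4,5}:1  {1,2,4,5}:1  {2,3,4,5}:4  {2,4,5,6}:4  {3,4,5,6}:12
  |U|=5: {0,1,2,4,5}:2  {0,2,3,4,5}:5  {0,2,4,5,6}:5  {1,2,3,4,5}:5  {1,2,4,5,6}:5  {2,3,4,5,6}:20
  start at 0(a): 30
  start at 1(o): 30
  start at 3(u): 12
  start at 6(e): 12
sum over floor = 84

84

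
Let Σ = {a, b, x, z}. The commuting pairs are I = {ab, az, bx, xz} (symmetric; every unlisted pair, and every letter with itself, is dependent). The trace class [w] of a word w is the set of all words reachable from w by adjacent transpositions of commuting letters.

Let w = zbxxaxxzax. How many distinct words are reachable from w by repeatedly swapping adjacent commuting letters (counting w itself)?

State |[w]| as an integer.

120

drop 0:z onto floor
drop 1:b onto {0:z}
drop 2:x onto floor
drop 3:x onto {2:x}
drop 4:a onto {3:x}
drop 5:x onto {4:a}
drop 6:x onto {5:x}
drop 7:z onto {1:b}
drop 8:a onto {6:x}
drop 9:x onto {8:a}
ground layer = {0:z, 2:x}
drop-orders for the pieces not yet dropped (sum over which currently-grounded one goes next):
  1 to go: {7} 1  {9} 1
  2 to go: {1,7} 1  {7,9} 2  {8,9} 1
  3 to go: {0,1,7} 1  {1,7,9} 3  {6,8,9} 1  {7,8,9} 3
  4 to go: {0,1,7,9} 4  {1,7,8,9} 6  {5,6,8,9} 1  {6,7,8,9} 4
  5 to go: {0,1,7,8,9} 10  {1,6,7,8,9} 10  {4,5,6,8,9} 1  {5,6,7,8,9} 5
  6 to go: {0,1,6,7,8,9} 20  {1,5,6,7,8,9} 15  {3,4,5,6,8,9} 1  {4,5,6,7,8,9} 6
  7 to go: {0,1,5,6,7,8,9} 35  {1,4,5,6,7,8,9} 21  {2,3,4,5,6,8,9} 1  {3,4,5,6,7,8,9} 7
  8 to go: {0,1,4,5,6,7,8,9} 56  {1,3,4,5,6,7,8,9} 28  {2,3,4,5,6,7,8,9} 8
  if 0:z drops first: 36 orders
  if 2:x drops first: 84 orders
heap linearizations: 120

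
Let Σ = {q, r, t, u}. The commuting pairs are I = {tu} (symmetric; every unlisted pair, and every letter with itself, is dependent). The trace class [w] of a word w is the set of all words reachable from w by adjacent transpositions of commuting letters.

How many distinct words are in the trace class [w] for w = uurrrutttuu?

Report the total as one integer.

20

drop 0:u onto floor
drop 1:u onto {0:u}
drop 2:r onto {1:u}
drop 3:r onto {2:r}
drop 4:r onto {3:r}
drop 5:u onto {4:r}
drop 6:t onto {4:r}
drop 7:t onto {6:t}
drop 8:t onto {7:t}
drop 9:u onto {5:u}
drop 10:u onto {9:u}
ground layer = {0:u}
drop-orders for the pieces not yet dropped (sum over which currently-grounded one goes next):
  1 to go: {8} 1  {10} 1
  2 to go: {7,8} 1  {8,10} 2  {9,10} 1
  3 to go: {5,9,10} 1  {6,7,8} 1  {7,8,10} 3  {8,9,10} 3
  4 to go: {5,8,9,10} 4  {6,7,8,10} 4  {7,8,9,10} 6
  5 to go: {5,7,8,9,10} 10  {6,7,8,9,10} 10
  6 to go: {5,6,7,8,9,10} 20
  7 to go: {4,5,6,7,8,9,10} 20
  8 to go: {3,4,5,6,7,8,9,10} 20
  9 to go: {2,3,4,5,6,7,8,9,10} 20
  if 0:u drops first: 20 orders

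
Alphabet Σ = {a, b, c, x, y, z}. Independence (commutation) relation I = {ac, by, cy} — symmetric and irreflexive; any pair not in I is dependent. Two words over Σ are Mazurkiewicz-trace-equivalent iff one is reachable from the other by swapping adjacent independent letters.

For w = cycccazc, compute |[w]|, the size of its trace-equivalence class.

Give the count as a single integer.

15

#0=c has no predecessor
#1=y has no predecessor
#2=c depends on [0:c]
#3=c depends on [2:c]
#4=c depends on [3:c]
#5=a depends on [1:y]
#6=z depends on [4:c, 5:a]
#7=c depends on [6:z]
sources: [0:c, 1:y]
N(rest) = Σ N(rest − s) over sources s of rest; N(one piece) = 1:
  size 1 → [7]=1
  size 2 → [6,7]=1
  size 3 → [4,6,7]=1  [5,6,7]=1
  size 4 → [1,5,6,7]=1  [3,4,6,7]=1  [4,5,6,7]=2
  size 5 → [1,4,5,6,7]=3  [2,3,4,6,7]=1  [3,4,5,6,7]=3
  size 6 → [0,2,3,4,6,7]=1  [1,3,4,5,6,7]=6  [2,3,4,5,6,7]=4
  first=0(c) contributes 10
  first=1(y) contributes 5
|[w]| = 15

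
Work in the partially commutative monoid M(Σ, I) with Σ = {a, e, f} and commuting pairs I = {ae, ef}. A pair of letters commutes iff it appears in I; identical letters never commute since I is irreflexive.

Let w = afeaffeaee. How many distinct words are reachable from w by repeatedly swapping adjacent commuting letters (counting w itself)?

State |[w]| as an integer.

210

drop 0:a onto floor
drop 1:f onto {0:a}
drop 2:e onto floor
drop 3:a onto {1:f}
drop 4:f onto {3:a}
drop 5:f onto {4:f}
drop 6:e onto {2:e}
drop 7:a onto {5:f}
drop 8:e onto {6:e}
drop 9:e onto {8:e}
ground layer = {0:a, 2:e}
drop-orders for the pieces not yet dropped (sum over which currently-grounded one goes next):
  1 to go: {7} 1  {9} 1
  2 to go: {5,7} 1  {7,9} 2  {8,9} 1
  3 to go: {4,5,7} 1  {5,7,9} 3  {6,8,9} 1  {7,8,9} 3
  4 to go: {2,6,8,9} 1  {3,4,5,7} 1  {4,5,7,9} 4  {5,7,8,9} 6  {6,7,8,9} 4
  5 to go: {1,3,4,5,7} 1  {2,6,7,8,9} 5  {3,4,5,7,9} 5  {4,5,7,8,9} 10  {5,6,7,8,9} 10
  6 to go: {0,1,3,4,5,7} 1  {1,3,4,5,7,9} 6  {2,5,6,7,8,9} 15  {3,4,5,7,8,9} 15  {4,5,6,7,8,9} 20
  7 to go: {0,1,3,4,5,7,9} 7  {1,3,4,5,7,8,9} 21  {2,4,5,6,7,8,9} 35  {3,4,5,6,7,8,9} 35
  8 to go: {0,1,3,4,5,7,8,9} 28  {1,3,4,5,6,7,8,9} 56  {2,3,4,5,6,7,8,9} 70
  if 0:a drops first: 126 orders
  if 2:e drops first: 84 orders
heap linearizations: 210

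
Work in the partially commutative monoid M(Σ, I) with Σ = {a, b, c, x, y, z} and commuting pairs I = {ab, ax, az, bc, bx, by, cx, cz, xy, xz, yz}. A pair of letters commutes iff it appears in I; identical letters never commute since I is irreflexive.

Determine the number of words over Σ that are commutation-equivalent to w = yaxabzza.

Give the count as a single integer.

280

piece 0:y — minimal
piece 1:a rests on {0:y}
piece 2:x — minimal
piece 3:a rests on {1:a}
piece 4:b — minimal
piece 5:z rests on {4:b}
piece 6:z rests on {5:z}
piece 7:a rests on {3:a}
minimal pieces: {0:y, 2:x, 4:b}
ways to finish when only these pieces remain (= sum over removing one remaining piece with nothing left below it):
  1 left: {2}→1  {6}→1  {7}→1
  2 left: {2,6}→2  {2,7}→2  {3,7}→1  {5,6}→1  {6,7}→2
  3 left: {1,3,7}→1  {2,3,7}→3  {2,5,6}→3  {2,6,7}→6  {3,6,7}→3  {4,5,6}→1  {5,6,7}→3
  4 left: {0,1,3,7}→1  {1,2,3,7}→4  {1,3,6,7}→4  {2,3,6,7}→12  {2,4,5,6}→4  {2,5,6,7}→12  {3,5,6,7}→6  {4,5,6,7}→4
  5 left: {0,1,2,3,7}→5  {0,1,3,6,7}→5  {1,2,3,6,7}→20  {1,3,5,6,7}→10  {2,3,5,6,7}→30  {2,4,5,6,7}→20  {3,4,5,6,7}→10
  6 left: {0,1,2,3,6,7}→30  {0,1,3,5,6,7}→15  {1,2,3,5,6,7}→60  {1,3,4,5,6,7}→20  {2,3,4,5,6,7}→60
  placing 0:y first → 140 extensions
  placing 2:x first → 35 extensions
  placing 4:b first → 105 extensions
total linear extensions = 280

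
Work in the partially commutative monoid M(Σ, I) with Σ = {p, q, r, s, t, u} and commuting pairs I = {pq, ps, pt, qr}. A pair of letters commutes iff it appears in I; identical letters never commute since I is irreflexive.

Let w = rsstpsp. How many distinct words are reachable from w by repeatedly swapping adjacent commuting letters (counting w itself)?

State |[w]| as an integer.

15

#0=r has no predecessor
#1=s depends on [0:r]
#2=s depends on [1:s]
#3=t depends on [2:s]
#4=p depends on [0:r]
#5=s depends on [3:t]
#6=p depends on [4:p]
sources: [0:r]
N(rest) = Σ N(rest − s) over sources s of rest; N(one piece) = 1:
  size 1 → [5]=1  [6]=1
  size 2 → [3,5]=1  [4,6]=1  [5,6]=2
  size 3 → [2,3,5]=1  [3,5,6]=3  [4,5,6]=3
  size 4 → [1,2,3,5]=1  [2,3,5,6]=4  [3,4,5,6]=6
  size 5 → [1,2,3,5,6]=5  [2,3,4,5,6]=10
  first=0(r) contributes 15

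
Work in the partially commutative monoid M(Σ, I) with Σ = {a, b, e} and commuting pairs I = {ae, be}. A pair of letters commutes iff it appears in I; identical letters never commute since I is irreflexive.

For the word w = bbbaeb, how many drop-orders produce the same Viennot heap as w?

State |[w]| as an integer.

6

#0=b has no predecessor
#1=b depends on [0:b]
#2=b depends on [1:b]
#3=a depends on [2:b]
#4=e has no predecessor
#5=b depends on [3:a]
sources: [0:b, 4:e]
N(rest) = Σ N(rest − s) over sources s of rest; N(one piece) = 1:
  size 1 → [4]=1  [5]=1
  size 2 → [3,5]=1  [4,5]=2
  size 3 → [2,3,5]=1  [3,4,5]=3
  size 4 → [1,2,3,5]=1  [2,3,4,5]=4
  first=0(b) contributes 5
  first=4(e) contributes 1
|[w]| = 6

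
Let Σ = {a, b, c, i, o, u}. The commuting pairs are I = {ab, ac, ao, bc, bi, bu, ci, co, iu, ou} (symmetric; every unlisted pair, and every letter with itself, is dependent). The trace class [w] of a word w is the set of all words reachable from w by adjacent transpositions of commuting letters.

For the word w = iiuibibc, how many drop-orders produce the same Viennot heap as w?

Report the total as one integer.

420

#0=i has no predecessor
#1=i depends on [0:i]
#2=u has no predecessor
#3=i depends on [1:i]
#4=b has no predecessor
#5=i depends on [3:i]
#6=b depends on [4:b]
#7=c depends on [2:u]
sources: [0:i, 2:u, 4:b]
N(rest) = Σ N(rest − s) over sources s of rest; N(one piece) = 1:
  size 1 → [5]=1  [6]=1  [7]=1
  size 2 → [2,7]=1  [3,5]=1  [4,6]=1  [5,6]=2  [5,7]=2  [6,7]=2
  size 3 → [1,3,5]=1  [2,5,7]=3  [2,6,7]=3  [3,5,6]=3  [3,5,7]=3  [4,5,6]=3  [4,6,7]=3  [5,6,7]=6
  size 4 → [0,1,3,5]=1  [1,3,5,6]=4  [1,3,5,7]=4  [2,3,5,7]=6  [2,4,6,7]=6  [2,5,6,7]=12  [3,4,5,6]=6  [3,5,6,7]=12  [4,5,6,7]=12
  size 5 → [0,1,3,5,6]=5  [0,1,3,5,7]=5  [1,2,3,5,7]=10  [1,3,4,5,6]=10  [1,3,5,6,7]=20  [2,3,5,6,7]=30  [2,4,5,6,7]=30  [3,4,5,6,7]=30
  size 6 → [0,1,2,3,5,7]=15  [0,1,3,4,5,6]=15  [0,1,3,5,6,7]=30  [1,2,3,5,6,7]=60  [1,3,4,5,6,7]=60  [2,3,4,5,6,7]=90
  first=0(i) contributes 210
  first=2(u) contributes 105
  first=4(b) contributes 105
|[w]| = 420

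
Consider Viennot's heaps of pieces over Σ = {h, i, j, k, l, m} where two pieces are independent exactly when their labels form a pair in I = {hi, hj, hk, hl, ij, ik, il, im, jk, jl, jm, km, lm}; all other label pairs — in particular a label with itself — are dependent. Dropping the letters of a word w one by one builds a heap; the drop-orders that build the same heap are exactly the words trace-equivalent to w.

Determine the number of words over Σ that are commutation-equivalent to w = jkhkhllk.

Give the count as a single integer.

168

0(j) covers ∅
1(k) covers ∅
2(h) covers ∅
3(k) covers 1:k
4(h) covers 2:h
5(l) covers 3:k
6(l) covers 5:l
7(k) covers 6:l
floor of heap: 0:j, 1:k, 2:h
completions by unplaced set U, small U first (add the entries for U minus each lowest piece of U):
  |U|=1: {0}:1  {4}:1  {7}:1
  |U|=2: {0,4}:2  {0,7}:2  {2,4}:1  {4,7}:2  {6,7}:1
  |U|=3: {0,2,4}:3  {0,4,7}:6  {0,6,7}:3  {2,4,7}:3  {4,6,7}:3  {5,6,7}:1
  |U|=4: {0,2,4,7}:12  {0,4,6,7}:12  {0,5,6,7}:4  {2,4,6,7}:6  {3,5,6,7}:1  {4,5,6,7}:4
  |U|=5: {0,2,4,6,7}:30  {0,3,5,6,7}:5  {0,4,5,6,7}:20  {1,3,5,6,7}:1  {2,4,5,6,7}:10  {3,4,5,6,7}:5
  |U|=6: {0,1,3,5,6,7}:6  {0,2,4,5,6,7}:60  {0,3,4,5,6,7}:30  {1,3,4,5,6,7}:6  {2,3,4,5,6,7}:15
  start at 0(j): 21
  start at 1(k): 105
  start at 2(h): 42
sum over floor = 168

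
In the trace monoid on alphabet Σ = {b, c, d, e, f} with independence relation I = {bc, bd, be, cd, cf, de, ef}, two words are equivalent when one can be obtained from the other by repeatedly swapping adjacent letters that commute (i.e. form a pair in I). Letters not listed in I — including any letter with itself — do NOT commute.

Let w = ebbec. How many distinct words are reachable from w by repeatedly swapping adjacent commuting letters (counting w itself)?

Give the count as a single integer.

10

#0=e has no predecessor
#1=b has no predecessor
#2=b depends on [1:b]
#3=e depends on [0:e]
#4=c depends on [3:e]
sources: [0:e, 1:b]
N(rest) = Σ N(rest − s) over sources s of rest; N(one piece) = 1:
  size 1 → [2]=1  [4]=1
  size 2 → [1,2]=1  [2,4]=2  [3,4]=1
  size 3 → [0,3,4]=1  [1,2,4]=3  [2,3,4]=3
  first=0(e) contributes 6
  first=1(b) contributes 4
|[w]| = 10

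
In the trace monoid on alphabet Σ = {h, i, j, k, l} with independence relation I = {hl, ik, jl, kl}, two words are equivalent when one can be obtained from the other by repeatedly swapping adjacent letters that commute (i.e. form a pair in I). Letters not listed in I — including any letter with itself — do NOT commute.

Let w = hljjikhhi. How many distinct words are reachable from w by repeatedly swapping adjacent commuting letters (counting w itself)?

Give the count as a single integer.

9

#0=h has no predecessor
#1=l has no predecessor
#2=j depends on [0:h]
#3=j depends on [2:j]
#4=i depends on [1:l, 3:j]
#5=k depends on [3:j]
#6=h depends on [4:i, 5:k]
#7=h depends on [6:h]
#8=i depends on [7:h]
sources: [0:h, 1:l]
N(rest) = Σ N(rest − s) over sources s of rest; N(one piece) = 1:
  size 1 → [8]=1
  size 2 → [7,8]=1
  size 3 → [6,7,8]=1
  size 4 → [4,6,7,8]=1  [5,6,7,8]=1
  size 5 → [1,4,6,7,8]=1  [4,5,6,7,8]=2
  size 6 → [1,4,5,6,7,8]=3  [3,4,5,6,7,8]=2
  size 7 → [1,3,4,5,6,7,8]=5  [2,3,4,5,6,7,8]=2
  first=0(h) contributes 7
  first=1(l) contributes 2
|[w]| = 9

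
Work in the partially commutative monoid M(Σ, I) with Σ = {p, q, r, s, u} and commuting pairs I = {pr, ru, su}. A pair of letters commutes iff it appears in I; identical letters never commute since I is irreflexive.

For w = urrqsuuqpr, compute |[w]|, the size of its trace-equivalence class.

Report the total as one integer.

piece 0:u — minimal
piece 1:r — minimal
piece 2:r rests on {1:r}
piece 3:q rests on {0:u, 2:r}
piece 4:s rests on {3:q}
piece 5:u rests on {3:q}
piece 6:u rests on {5:u}
piece 7:q rests on {4:s, 6:u}
piece 8:p rests on {7:q}
piece 9:r rests on {7:q}
minimal pieces: {0:u, 1:r}
ways to finish when only these pieces remain (= sum over removing one remaining piece with nothing left below it):
  1 left: {8}→1  {9}→1
  2 left: {8,9}→2
  3 left: {7,8,9}→2
  4 left: {4,7,8,9}→2  {6,7,8,9}→2
  5 left: {4,6,7,8,9}→4  {5,6,7,8,9}→2
  6 left: {4,5,6,7,8,9}→6
  7 left: {3,4,5,6,7,8,9}→6
  8 left: {0,3,4,5,6,7,8,9}→6  {2,3,4,5,6,7,8,9}→6
  placing 0:u first → 6 extensions
  placing 1:r first → 12 extensions
total linear extensions = 18

18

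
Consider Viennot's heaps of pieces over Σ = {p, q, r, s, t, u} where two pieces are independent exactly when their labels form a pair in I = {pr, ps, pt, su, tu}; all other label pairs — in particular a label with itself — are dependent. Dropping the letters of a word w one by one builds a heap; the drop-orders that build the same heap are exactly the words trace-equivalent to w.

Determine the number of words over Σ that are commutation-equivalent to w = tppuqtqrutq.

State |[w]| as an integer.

8

#0=t has no predecessor
#1=p has no predecessor
#2=p depends on [1:p]
#3=u depends on [2:p]
#4=q depends on [0:t, 3:u]
#5=t depends on [4:q]
#6=q depends on [5:t]
#7=r depends on [6:q]
#8=u depends on [7:r]
#9=t depends on [7:r]
#10=q depends on [8:u, 9:t]
sources: [0:t, 1:p]
N(rest) = Σ N(rest − s) over sources s of rest; N(one piece) = 1:
  size 1 → [10]=1
  size 2 → [8,10]=1  [9,10]=1
  size 3 → [8,9,10]=2
  size 4 → [7,8,9,10]=2
  size 5 → [6,7,8,9,10]=2
  size 6 → [5,6,7,8,9,10]=2
  size 7 → [4,5,6,7,8,9,10]=2
  size 8 → [0,4,5,6,7,8,9,10]=2  [3,4,5,6,7,8,9,10]=2
  size 9 → [0,3,4,5,6,7,8,9,10]=4  [2,3,4,5,6,7,8,9,10]=2
  first=0(t) contributes 2
  first=1(p) contributes 6
|[w]| = 8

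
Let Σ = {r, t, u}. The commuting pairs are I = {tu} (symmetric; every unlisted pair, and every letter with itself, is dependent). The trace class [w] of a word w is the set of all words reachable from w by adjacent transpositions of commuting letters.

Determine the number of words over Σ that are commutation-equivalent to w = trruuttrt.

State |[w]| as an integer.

drop 0:t onto floor
drop 1:r onto {0:t}
drop 2:r onto {1:r}
drop 3:u onto {2:r}
drop 4:u onto {3:u}
drop 5:t onto {2:r}
drop 6:t onto {5:t}
drop 7:r onto {4:u, 6:t}
drop 8:t onto {7:r}
ground layer = {0:t}
drop-orders for the pieces not yet dropped (sum over which currently-grounded one goes next):
  1 to go: {8} 1
  2 to go: {7,8} 1
  3 to go: {4,7,8} 1  {6,7,8} 1
  4 to go: {3,4,7,8} 1  {4,6,7,8} 2  {5,6,7,8} 1
  5 to go: {3,4,6,7,8} 3  {4,5,6,7,8} 3
  6 to go: {3,4,5,6,7,8} 6
  7 to go: {2,3,4,5,6,7,8} 6
  if 0:t drops first: 6 orders

6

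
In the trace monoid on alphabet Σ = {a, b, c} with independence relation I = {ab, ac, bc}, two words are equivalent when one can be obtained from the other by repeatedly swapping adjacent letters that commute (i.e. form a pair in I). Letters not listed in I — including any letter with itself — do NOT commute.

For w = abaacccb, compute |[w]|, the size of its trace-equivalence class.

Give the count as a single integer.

560

drop 0:a onto floor
drop 1:b onto floor
drop 2:a onto {0:a}
drop 3:a onto {2:a}
drop 4:c onto floor
drop 5:c onto {4:c}
drop 6:c onto {5:c}
drop 7:b onto {1:b}
ground layer = {0:a, 1:b, 4:c}
drop-orders for the pieces not yet dropped (sum over which currently-grounded one goes next):
  1 to go: {3} 1  {6} 1  {7} 1
  2 to go: {1,7} 1  {2,3} 1  {3,6} 2  {3,7} 2  {5,6} 1  {6,7} 2
  3 to go: {0,2,3} 1  {1,3,7} 3  {1,6,7} 3  {2,3,6} 3  {2,3,7} 3  {3,5,6} 3  {3,6,7} 6  {4,5,6} 1  {5,6,7} 3
  4 to go: {0,2,3,6} 4  {0,2,3,7} 4  {1,2,3,7} 6  {1,3,6,7} 12  {1,5,6,7} 6  {2,3,5,6} 6  {2,3,6,7} 12  {3,4,5,6} 4  {3,5,6,7} 12  {4,5,6,7} 4
  5 to go: {0,1,2,3,7} 10  {0,2,3,5,6} 10  {0,2,3,6,7} 20  {1,2,3,6,7} 30  {1,3,5,6,7} 30  {1,4,5,6,7} 10  {2,3,4,5,6} 10  {2,3,5,6,7} 30  {3,4,5,6,7} 20
  6 to go: {0,1,2,3,6,7} 60  {0,2,3,4,5,6} 20  {0,2,3,5,6,7} 60  {1,2,3,5,6,7} 90  {1,3,4,5,6,7} 60  {2,3,4,5,6,7} 60
  if 0:a drops first: 210 orders
  if 1:b drops first: 140 orders
  if 4:c drops first: 210 orders
heap linearizations: 560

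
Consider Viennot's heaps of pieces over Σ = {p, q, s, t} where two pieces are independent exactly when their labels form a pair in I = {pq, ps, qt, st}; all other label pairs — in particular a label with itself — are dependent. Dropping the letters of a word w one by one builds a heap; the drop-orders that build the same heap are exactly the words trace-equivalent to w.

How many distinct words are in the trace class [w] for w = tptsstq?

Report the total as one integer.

35

0(t) covers ∅
1(p) covers 0:t
2(t) covers 1:p
3(s) covers ∅
4(s) covers 3:s
5(t) covers 2:t
6(q) covers 4:s
floor of heap: 0:t, 3:s
completions by unplaced set U, small U first (add the entries for U minus each lowest piece of U):
  |U|=1: {5}:1  {6}:1
  |U|=2: {2,5}:1  {4,6}:1  {5,6}:2
  |U|=3: {1,2,5}:1  {2,5,6}:3  {3,4,6}:1  {4,5,6}:3
  |U|=4: {0,1,2,5}:1  {1,2,5,6}:4  {2,4,5,6}:6  {3,4,5,6}:4
  |U|=5: {0,1,2,5,6}:5  {1,2,4,5,6}:10  {2,3,4,5,6}:10
  start at 0(t): 20
  start at 3(s): 15
sum over floor = 35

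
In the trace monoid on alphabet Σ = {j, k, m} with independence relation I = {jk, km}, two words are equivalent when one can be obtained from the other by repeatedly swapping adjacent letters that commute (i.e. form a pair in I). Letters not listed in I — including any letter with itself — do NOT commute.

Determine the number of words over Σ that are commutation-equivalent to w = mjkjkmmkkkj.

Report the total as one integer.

462

piece 0:m — minimal
piece 1:j rests on {0:m}
piece 2:k — minimal
piece 3:j rests on {1:j}
piece 4:k rests on {2:k}
piece 5:m rests on {3:j}
piece 6:m rests on {5:m}
piece 7:k rests on {4:k}
piece 8:k rests on {7:k}
piece 9:k rests on {8:k}
piece 10:j rests on {6:m}
minimal pieces: {0:m, 2:k}
ways to finish when only these pieces remain (= sum over removing one remaining piece with nothing left below it):
  1 left: {9}→1  {10}→1
  2 left: {6,10}→1  {8,9}→1  {9,10}→2
  3 left: {5,6,10}→1  {6,9,10}→3  {7,8,9}→1  {8,9,10}→3
  4 left: {3,5,6,10}→1  {4,7,8,9}→1  {5,6,9,10}→4  {6,8,9,10}→6  {7,8,9,10}→4
  5 left: {1,3,5,6,10}→1  {2,4,7,8,9}→1  {3,5,6,9,10}→5  {4,7,8,9,10}→5  {5,6,8,9,10}→10  {6,7,8,9,10}→10
  6 left: {0,1,3,5,6,10}→1  {1,3,5,6,9,10}→6  {2,4,7,8,9,10}→6  {3,5,6,8,9,10}→15  {4,6,7,8,9,10}→15  {5,6,7,8,9,10}→20
  7 left: {0,1,3,5,6,9,10}→7  {1,3,5,6,8,9,10}→21  {2,4,6,7,8,9,10}→21  {3,5,6,7,8,9,10}→35  {4,5,6,7,8,9,10}→35
  8 left: {0,1,3,5,6,8,9,10}→28  {1,3,5,6,7,8,9,10}→56  {2,4,5,6,7,8,9,10}→56  {3,4,5,6,7,8,9,10}→70
  9 left: {0,1,3,5,6,7,8,9,10}→84  {1,3,4,5,6,7,8,9,10}→126  {2,3,4,5,6,7,8,9,10}→126
  placing 0:m first → 252 extensions
  placing 2:k first → 210 extensions
total linear extensions = 462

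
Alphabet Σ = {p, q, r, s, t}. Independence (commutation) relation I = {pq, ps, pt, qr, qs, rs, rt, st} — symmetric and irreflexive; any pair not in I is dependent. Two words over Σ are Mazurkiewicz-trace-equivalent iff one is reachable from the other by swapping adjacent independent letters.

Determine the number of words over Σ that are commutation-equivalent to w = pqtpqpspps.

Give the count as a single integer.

#0=p has no predecessor
#1=q has no predecessor
#2=t depends on [1:q]
#3=p depends on [0:p]
#4=q depends on [2:t]
#5=p depends on [3:p]
#6=s has no predecessor
#7=p depends on [5:p]
#8=p depends on [7:p]
#9=s depends on [6:s]
sources: [0:p, 1:q, 6:s]
N(rest) = Σ N(rest − s) over sources s of rest; N(one piece) = 1:
  size 1 → [4]=1  [8]=1  [9]=1
  size 2 → [2,4]=1  [4,8]=2  [4,9]=2  [6,9]=1  [7,8]=1  [8,9]=2
  size 3 → [1,2,4]=1  [2,4,8]=3  [2,4,9]=3  [4,6,9]=3  [4,7,8]=3  [4,8,9]=6  [5,7,8]=1  [6,8,9]=3  [7,8,9]=3
  size 4 → [1,2,4,8]=4  [1,2,4,9]=4  [2,4,6,9]=6  [2,4,7,8]=6  [2,4,8,9]=12  [3,5,7,8]=1  [4,5,7,8]=4  [4,6,8,9]=12  [4,7,8,9]=12  [5,7,8,9]=4  [6,7,8,9]=6
  size 5 → [0,3,5,7,8]=1  [1,2,4,6,9]=10  [1,2,4,7,8]=10  [1,2,4,8,9]=20  [2,4,5,7,8]=10  [2,4,6,8,9]=30  [2,4,7,8,9]=30  [3,4,5,7,8]=5  [3,5,7,8,9]=5  [4,5,7,8,9]=20  [4,6,7,8,9]=30  [5,6,7,8,9]=10
  size 6 → [0,3,4,5,7,8]=6  [0,3,5,7,8,9]=6  [1,2,4,5,7,8]=20  [1,2,4,6,8,9]=60  [1,2,4,7,8,9]=60  [2,3,4,5,7,8]=15  [2,4,5,7,8,9]=60  [2,4,6,7,8,9]=90  [3,4,5,7,8,9]=30  [3,5,6,7,8,9]=15  [4,5,6,7,8,9]=60
  size 7 → [0,2,3,4,5,7,8]=21  [0,3,4,5,7,8,9]=42  [0,3,5,6,7,8,9]=21  [1,2,3,4,5,7,8]=35  [1,2,4,5,7,8,9]=140  [1,2,4,6,7,8,9]=210  [2,3,4,5,7,8,9]=105  [2,4,5,6,7,8,9]=210  [3,4,5,6,7,8,9]=105
  size 8 → [0,1,2,3,4,5,7,8]=56  [0,2,3,4,5,7,8,9]=168  [0,3,4,5,6,7,8,9]=168  [1,2,3,4,5,7,8,9]=280  [1,2,4,5,6,7,8,9]=560  [2,3,4,5,6,7,8,9]=420
  first=0(p) contributes 1260
  first=1(q) contributes 756
  first=6(s) contributes 504
|[w]| = 2520

2520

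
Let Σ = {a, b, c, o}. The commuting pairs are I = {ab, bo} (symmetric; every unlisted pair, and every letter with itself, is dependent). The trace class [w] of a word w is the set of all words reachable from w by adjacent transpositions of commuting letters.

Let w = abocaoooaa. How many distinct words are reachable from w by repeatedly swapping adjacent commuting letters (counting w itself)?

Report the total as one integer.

piece 0:a — minimal
piece 1:b — minimal
piece 2:o rests on {0:a}
piece 3:c rests on {1:b, 2:o}
piece 4:a rests on {3:c}
piece 5:o rests on {4:a}
piece 6:o rests on {5:o}
piece 7:o rests on {6:o}
piece 8:a rests on {7:o}
piece 9:a rests on {8:a}
minimal pieces: {0:a, 1:b}
ways to finish when only these pieces remain (= sum over removing one remaining piece with nothing left below it):
  1 left: {9}→1
  2 left: {8,9}→1
  3 left: {7,8,9}→1
  4 left: {6,7,8,9}→1
  5 left: {5,6,7,8,9}→1
  6 left: {4,5,6,7,8,9}→1
  7 left: {3,4,5,6,7,8,9}→1
  8 left: {1,3,4,5,6,7,8,9}→1  {2,3,4,5,6,7,8,9}→1
  placing 0:a first → 2 extensions
  placing 1:b first → 1 extensions
total linear extensions = 3

3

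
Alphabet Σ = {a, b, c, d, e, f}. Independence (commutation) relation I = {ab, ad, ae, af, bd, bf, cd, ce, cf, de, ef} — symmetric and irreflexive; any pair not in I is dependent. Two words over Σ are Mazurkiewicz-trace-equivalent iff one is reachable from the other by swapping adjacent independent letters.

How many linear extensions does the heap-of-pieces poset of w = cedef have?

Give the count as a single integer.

30

piece 0:c — minimal
piece 1:e — minimal
piece 2:d — minimal
piece 3:e rests on {1:e}
piece 4:f rests on {2:d}
minimal pieces: {0:c, 1:e, 2:d}
ways to finish when only these pieces remain (= sum over removing one remaining piece with nothing left below it):
  1 left: {0}→1  {3}→1  {4}→1
  2 left: {0,3}→2  {0,4}→2  {1,3}→1  {2,4}→1  {3,4}→2
  3 left: {0,1,3}→3  {0,2,4}→3  {0,3,4}→6  {1,3,4}→3  {2,3,4}→3
  placing 0:c first → 6 extensions
  placing 1:e first → 12 extensions
  placing 2:d first → 12 extensions
total linear extensions = 30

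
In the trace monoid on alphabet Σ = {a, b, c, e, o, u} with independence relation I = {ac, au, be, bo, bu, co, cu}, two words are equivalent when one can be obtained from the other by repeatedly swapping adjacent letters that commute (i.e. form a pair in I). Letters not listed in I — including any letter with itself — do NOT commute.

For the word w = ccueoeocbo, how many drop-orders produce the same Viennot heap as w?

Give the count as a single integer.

18

0(c) covers ∅
1(c) covers 0:c
2(u) covers ∅
3(e) covers 1:c, 2:u
4(o) covers 3:e
5(e) covers 4:o
6(o) covers 5:e
7(c) covers 5:e
8(b) covers 7:c
9(o) covers 6:o
floor of heap: 0:c, 2:u
completions by unplaced set U, small U first (add the entries for U minus each lowest piece of U):
  |U|=1: {8}:1  {9}:1
  |U|=2: {6,9}:1  {7,8}:1  {8,9}:2
  |U|=3: {6,8,9}:3  {7,8,9}:3
  |U|=4: {6,7,8,9}:6
  |U|=5: {5,6,7,8,9}:6
  |U|=6: {4,5,6,7,8,9}:6
  |U|=7: {3,4,5,6,7,8,9}:6
  |U|=8: {1,3,4,5,6,7,8,9}:6  {2,3,4,5,6,7,8,9}:6
  start at 0(c): 12
  start at 2(u): 6
sum over floor = 18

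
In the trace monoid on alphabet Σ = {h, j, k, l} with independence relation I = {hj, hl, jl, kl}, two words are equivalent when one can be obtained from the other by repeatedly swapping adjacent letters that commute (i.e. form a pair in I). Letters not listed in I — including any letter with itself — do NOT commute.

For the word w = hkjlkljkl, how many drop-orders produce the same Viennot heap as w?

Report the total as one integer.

84

#0=h has no predecessor
#1=k depends on [0:h]
#2=j depends on [1:k]
#3=l has no predecessor
#4=k depends on [2:j]
#5=l depends on [3:l]
#6=j depends on [4:k]
#7=k depends on [6:j]
#8=l depends on [5:l]
sources: [0:h, 3:l]
N(rest) = Σ N(rest − s) over sources s of rest; N(one piece) = 1:
  size 1 → [7]=1  [8]=1
  size 2 → [5,8]=1  [6,7]=1  [7,8]=2
  size 3 → [3,5,8]=1  [4,6,7]=1  [5,7,8]=3  [6,7,8]=3
  size 4 → [2,4,6,7]=1  [3,5,7,8]=4  [4,6,7,8]=4  [5,6,7,8]=6
  size 5 → [1,2,4,6,7]=1  [2,4,6,7,8]=5  [3,5,6,7,8]=10  [4,5,6,7,8]=10
  size 6 → [0,1,2,4,6,7]=1  [1,2,4,6,7,8]=6  [2,4,5,6,7,8]=15  [3,4,5,6,7,8]=20
  size 7 → [0,1,2,4,6,7,8]=7  [1,2,4,5,6,7,8]=21  [2,3,4,5,6,7,8]=35
  first=0(h) contributes 56
  first=3(l) contributes 28
|[w]| = 84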